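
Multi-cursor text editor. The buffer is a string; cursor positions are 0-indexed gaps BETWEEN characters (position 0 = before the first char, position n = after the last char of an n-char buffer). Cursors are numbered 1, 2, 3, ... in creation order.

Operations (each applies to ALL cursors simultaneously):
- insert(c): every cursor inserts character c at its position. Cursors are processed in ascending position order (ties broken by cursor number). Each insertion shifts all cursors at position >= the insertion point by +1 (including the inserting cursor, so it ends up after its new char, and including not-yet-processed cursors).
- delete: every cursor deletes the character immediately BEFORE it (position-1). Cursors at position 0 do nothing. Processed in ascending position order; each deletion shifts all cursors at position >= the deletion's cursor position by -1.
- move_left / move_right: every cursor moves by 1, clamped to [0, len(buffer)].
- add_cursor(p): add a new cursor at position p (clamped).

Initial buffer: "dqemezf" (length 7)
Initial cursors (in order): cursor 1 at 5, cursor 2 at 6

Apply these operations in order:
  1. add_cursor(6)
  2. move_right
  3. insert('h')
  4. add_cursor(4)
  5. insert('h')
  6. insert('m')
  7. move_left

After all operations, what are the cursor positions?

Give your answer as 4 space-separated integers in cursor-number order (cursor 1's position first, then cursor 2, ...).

After op 1 (add_cursor(6)): buffer="dqemezf" (len 7), cursors c1@5 c2@6 c3@6, authorship .......
After op 2 (move_right): buffer="dqemezf" (len 7), cursors c1@6 c2@7 c3@7, authorship .......
After op 3 (insert('h')): buffer="dqemezhfhh" (len 10), cursors c1@7 c2@10 c3@10, authorship ......1.23
After op 4 (add_cursor(4)): buffer="dqemezhfhh" (len 10), cursors c4@4 c1@7 c2@10 c3@10, authorship ......1.23
After op 5 (insert('h')): buffer="dqemhezhhfhhhh" (len 14), cursors c4@5 c1@9 c2@14 c3@14, authorship ....4..11.2323
After op 6 (insert('m')): buffer="dqemhmezhhmfhhhhmm" (len 18), cursors c4@6 c1@11 c2@18 c3@18, authorship ....44..111.232323
After op 7 (move_left): buffer="dqemhmezhhmfhhhhmm" (len 18), cursors c4@5 c1@10 c2@17 c3@17, authorship ....44..111.232323

Answer: 10 17 17 5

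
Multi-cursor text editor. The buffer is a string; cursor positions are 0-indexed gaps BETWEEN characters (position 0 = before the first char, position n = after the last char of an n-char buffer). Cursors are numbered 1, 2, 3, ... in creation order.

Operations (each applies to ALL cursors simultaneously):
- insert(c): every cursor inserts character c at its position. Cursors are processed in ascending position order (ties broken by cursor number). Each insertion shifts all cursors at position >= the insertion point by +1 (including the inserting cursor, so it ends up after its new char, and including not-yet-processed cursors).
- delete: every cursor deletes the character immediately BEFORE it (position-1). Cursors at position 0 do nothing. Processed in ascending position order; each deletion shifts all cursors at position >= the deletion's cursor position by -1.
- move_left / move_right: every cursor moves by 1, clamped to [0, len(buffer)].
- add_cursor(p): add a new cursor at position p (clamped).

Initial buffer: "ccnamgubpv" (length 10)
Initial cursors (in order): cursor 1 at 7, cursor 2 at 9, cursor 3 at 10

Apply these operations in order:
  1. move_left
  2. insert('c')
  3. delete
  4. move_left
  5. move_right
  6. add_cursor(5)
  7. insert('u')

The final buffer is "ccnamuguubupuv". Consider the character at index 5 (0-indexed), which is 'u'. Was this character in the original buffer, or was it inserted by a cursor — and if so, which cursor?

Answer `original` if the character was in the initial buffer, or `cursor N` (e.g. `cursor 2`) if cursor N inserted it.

Answer: cursor 4

Derivation:
After op 1 (move_left): buffer="ccnamgubpv" (len 10), cursors c1@6 c2@8 c3@9, authorship ..........
After op 2 (insert('c')): buffer="ccnamgcubcpcv" (len 13), cursors c1@7 c2@10 c3@12, authorship ......1..2.3.
After op 3 (delete): buffer="ccnamgubpv" (len 10), cursors c1@6 c2@8 c3@9, authorship ..........
After op 4 (move_left): buffer="ccnamgubpv" (len 10), cursors c1@5 c2@7 c3@8, authorship ..........
After op 5 (move_right): buffer="ccnamgubpv" (len 10), cursors c1@6 c2@8 c3@9, authorship ..........
After op 6 (add_cursor(5)): buffer="ccnamgubpv" (len 10), cursors c4@5 c1@6 c2@8 c3@9, authorship ..........
After op 7 (insert('u')): buffer="ccnamuguubupuv" (len 14), cursors c4@6 c1@8 c2@11 c3@13, authorship .....4.1..2.3.
Authorship (.=original, N=cursor N): . . . . . 4 . 1 . . 2 . 3 .
Index 5: author = 4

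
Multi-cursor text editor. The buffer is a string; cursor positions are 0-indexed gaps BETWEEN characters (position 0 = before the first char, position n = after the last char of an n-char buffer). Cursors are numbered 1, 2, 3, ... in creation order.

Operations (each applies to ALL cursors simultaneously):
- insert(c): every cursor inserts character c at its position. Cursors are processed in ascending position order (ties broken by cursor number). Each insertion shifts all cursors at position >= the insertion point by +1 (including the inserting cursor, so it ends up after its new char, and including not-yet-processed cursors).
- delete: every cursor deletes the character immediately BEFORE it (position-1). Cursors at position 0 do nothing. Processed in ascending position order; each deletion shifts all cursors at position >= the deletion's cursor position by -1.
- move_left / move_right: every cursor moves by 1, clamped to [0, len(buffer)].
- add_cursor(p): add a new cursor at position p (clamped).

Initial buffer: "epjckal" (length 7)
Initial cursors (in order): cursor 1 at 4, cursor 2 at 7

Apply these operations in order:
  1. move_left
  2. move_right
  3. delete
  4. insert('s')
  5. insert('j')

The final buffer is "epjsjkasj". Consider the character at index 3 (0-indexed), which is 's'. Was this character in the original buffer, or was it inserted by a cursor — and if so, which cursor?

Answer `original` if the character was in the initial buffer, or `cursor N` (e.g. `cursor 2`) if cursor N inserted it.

Answer: cursor 1

Derivation:
After op 1 (move_left): buffer="epjckal" (len 7), cursors c1@3 c2@6, authorship .......
After op 2 (move_right): buffer="epjckal" (len 7), cursors c1@4 c2@7, authorship .......
After op 3 (delete): buffer="epjka" (len 5), cursors c1@3 c2@5, authorship .....
After op 4 (insert('s')): buffer="epjskas" (len 7), cursors c1@4 c2@7, authorship ...1..2
After op 5 (insert('j')): buffer="epjsjkasj" (len 9), cursors c1@5 c2@9, authorship ...11..22
Authorship (.=original, N=cursor N): . . . 1 1 . . 2 2
Index 3: author = 1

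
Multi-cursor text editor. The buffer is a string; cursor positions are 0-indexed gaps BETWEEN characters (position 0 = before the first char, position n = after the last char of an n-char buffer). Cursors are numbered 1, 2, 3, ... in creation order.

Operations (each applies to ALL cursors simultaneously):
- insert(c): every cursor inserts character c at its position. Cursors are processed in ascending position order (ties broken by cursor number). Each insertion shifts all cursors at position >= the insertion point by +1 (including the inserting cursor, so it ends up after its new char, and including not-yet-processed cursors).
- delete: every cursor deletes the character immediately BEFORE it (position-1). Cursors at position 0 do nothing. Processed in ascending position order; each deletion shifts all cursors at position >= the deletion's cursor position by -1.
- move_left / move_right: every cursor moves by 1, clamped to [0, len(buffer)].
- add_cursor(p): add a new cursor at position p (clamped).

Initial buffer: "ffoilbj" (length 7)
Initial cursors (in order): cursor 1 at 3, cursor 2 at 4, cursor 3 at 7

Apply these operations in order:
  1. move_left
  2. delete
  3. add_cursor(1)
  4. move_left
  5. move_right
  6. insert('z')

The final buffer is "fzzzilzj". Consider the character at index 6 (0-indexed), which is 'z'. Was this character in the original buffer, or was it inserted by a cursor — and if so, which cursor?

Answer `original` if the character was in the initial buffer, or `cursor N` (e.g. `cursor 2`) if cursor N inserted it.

After op 1 (move_left): buffer="ffoilbj" (len 7), cursors c1@2 c2@3 c3@6, authorship .......
After op 2 (delete): buffer="filj" (len 4), cursors c1@1 c2@1 c3@3, authorship ....
After op 3 (add_cursor(1)): buffer="filj" (len 4), cursors c1@1 c2@1 c4@1 c3@3, authorship ....
After op 4 (move_left): buffer="filj" (len 4), cursors c1@0 c2@0 c4@0 c3@2, authorship ....
After op 5 (move_right): buffer="filj" (len 4), cursors c1@1 c2@1 c4@1 c3@3, authorship ....
After op 6 (insert('z')): buffer="fzzzilzj" (len 8), cursors c1@4 c2@4 c4@4 c3@7, authorship .124..3.
Authorship (.=original, N=cursor N): . 1 2 4 . . 3 .
Index 6: author = 3

Answer: cursor 3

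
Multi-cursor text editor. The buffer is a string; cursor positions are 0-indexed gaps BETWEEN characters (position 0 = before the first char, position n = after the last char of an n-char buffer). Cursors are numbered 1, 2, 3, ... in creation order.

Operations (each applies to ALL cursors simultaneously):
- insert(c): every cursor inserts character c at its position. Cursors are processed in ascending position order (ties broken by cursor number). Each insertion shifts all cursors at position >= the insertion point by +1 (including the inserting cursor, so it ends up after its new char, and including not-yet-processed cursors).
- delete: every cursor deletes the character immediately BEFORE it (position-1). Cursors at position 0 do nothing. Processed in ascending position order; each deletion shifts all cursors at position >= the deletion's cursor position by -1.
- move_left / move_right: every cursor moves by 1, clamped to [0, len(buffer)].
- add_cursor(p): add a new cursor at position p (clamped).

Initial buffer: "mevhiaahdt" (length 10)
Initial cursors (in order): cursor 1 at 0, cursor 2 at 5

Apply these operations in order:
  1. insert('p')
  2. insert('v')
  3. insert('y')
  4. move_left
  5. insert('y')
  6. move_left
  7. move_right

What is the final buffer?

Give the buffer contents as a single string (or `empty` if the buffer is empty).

Answer: pvyymevhipvyyaahdt

Derivation:
After op 1 (insert('p')): buffer="pmevhipaahdt" (len 12), cursors c1@1 c2@7, authorship 1.....2.....
After op 2 (insert('v')): buffer="pvmevhipvaahdt" (len 14), cursors c1@2 c2@9, authorship 11.....22.....
After op 3 (insert('y')): buffer="pvymevhipvyaahdt" (len 16), cursors c1@3 c2@11, authorship 111.....222.....
After op 4 (move_left): buffer="pvymevhipvyaahdt" (len 16), cursors c1@2 c2@10, authorship 111.....222.....
After op 5 (insert('y')): buffer="pvyymevhipvyyaahdt" (len 18), cursors c1@3 c2@12, authorship 1111.....2222.....
After op 6 (move_left): buffer="pvyymevhipvyyaahdt" (len 18), cursors c1@2 c2@11, authorship 1111.....2222.....
After op 7 (move_right): buffer="pvyymevhipvyyaahdt" (len 18), cursors c1@3 c2@12, authorship 1111.....2222.....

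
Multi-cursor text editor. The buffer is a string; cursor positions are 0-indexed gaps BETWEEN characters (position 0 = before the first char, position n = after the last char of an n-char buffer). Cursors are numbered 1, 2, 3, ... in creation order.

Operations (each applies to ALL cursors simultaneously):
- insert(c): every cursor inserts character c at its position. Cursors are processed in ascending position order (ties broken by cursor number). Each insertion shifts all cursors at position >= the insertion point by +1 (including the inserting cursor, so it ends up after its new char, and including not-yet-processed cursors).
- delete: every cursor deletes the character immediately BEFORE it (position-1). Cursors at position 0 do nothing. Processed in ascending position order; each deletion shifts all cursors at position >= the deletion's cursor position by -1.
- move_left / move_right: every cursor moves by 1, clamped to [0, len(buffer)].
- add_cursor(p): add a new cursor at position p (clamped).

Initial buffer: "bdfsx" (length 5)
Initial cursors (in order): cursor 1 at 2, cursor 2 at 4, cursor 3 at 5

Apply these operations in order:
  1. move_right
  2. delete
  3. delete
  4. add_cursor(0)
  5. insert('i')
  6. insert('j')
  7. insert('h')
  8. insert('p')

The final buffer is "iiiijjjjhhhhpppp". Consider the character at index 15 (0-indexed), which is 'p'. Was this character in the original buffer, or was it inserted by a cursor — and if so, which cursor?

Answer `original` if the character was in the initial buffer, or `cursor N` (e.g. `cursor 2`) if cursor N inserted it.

Answer: cursor 4

Derivation:
After op 1 (move_right): buffer="bdfsx" (len 5), cursors c1@3 c2@5 c3@5, authorship .....
After op 2 (delete): buffer="bd" (len 2), cursors c1@2 c2@2 c3@2, authorship ..
After op 3 (delete): buffer="" (len 0), cursors c1@0 c2@0 c3@0, authorship 
After op 4 (add_cursor(0)): buffer="" (len 0), cursors c1@0 c2@0 c3@0 c4@0, authorship 
After op 5 (insert('i')): buffer="iiii" (len 4), cursors c1@4 c2@4 c3@4 c4@4, authorship 1234
After op 6 (insert('j')): buffer="iiiijjjj" (len 8), cursors c1@8 c2@8 c3@8 c4@8, authorship 12341234
After op 7 (insert('h')): buffer="iiiijjjjhhhh" (len 12), cursors c1@12 c2@12 c3@12 c4@12, authorship 123412341234
After op 8 (insert('p')): buffer="iiiijjjjhhhhpppp" (len 16), cursors c1@16 c2@16 c3@16 c4@16, authorship 1234123412341234
Authorship (.=original, N=cursor N): 1 2 3 4 1 2 3 4 1 2 3 4 1 2 3 4
Index 15: author = 4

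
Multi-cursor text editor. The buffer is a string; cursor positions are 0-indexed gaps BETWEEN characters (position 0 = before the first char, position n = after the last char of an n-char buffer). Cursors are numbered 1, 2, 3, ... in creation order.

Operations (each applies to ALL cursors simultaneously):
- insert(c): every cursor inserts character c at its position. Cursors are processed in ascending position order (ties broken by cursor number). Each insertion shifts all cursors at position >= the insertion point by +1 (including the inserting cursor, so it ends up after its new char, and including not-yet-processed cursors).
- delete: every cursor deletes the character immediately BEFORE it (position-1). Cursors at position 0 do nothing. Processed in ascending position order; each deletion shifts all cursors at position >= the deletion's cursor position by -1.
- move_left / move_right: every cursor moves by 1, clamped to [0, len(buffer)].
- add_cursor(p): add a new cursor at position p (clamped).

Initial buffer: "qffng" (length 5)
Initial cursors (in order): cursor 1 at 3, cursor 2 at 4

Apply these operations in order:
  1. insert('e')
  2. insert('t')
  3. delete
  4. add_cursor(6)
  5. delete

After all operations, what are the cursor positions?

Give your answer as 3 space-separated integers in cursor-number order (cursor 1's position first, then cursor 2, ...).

Answer: 3 3 3

Derivation:
After op 1 (insert('e')): buffer="qffeneg" (len 7), cursors c1@4 c2@6, authorship ...1.2.
After op 2 (insert('t')): buffer="qffetnetg" (len 9), cursors c1@5 c2@8, authorship ...11.22.
After op 3 (delete): buffer="qffeneg" (len 7), cursors c1@4 c2@6, authorship ...1.2.
After op 4 (add_cursor(6)): buffer="qffeneg" (len 7), cursors c1@4 c2@6 c3@6, authorship ...1.2.
After op 5 (delete): buffer="qffg" (len 4), cursors c1@3 c2@3 c3@3, authorship ....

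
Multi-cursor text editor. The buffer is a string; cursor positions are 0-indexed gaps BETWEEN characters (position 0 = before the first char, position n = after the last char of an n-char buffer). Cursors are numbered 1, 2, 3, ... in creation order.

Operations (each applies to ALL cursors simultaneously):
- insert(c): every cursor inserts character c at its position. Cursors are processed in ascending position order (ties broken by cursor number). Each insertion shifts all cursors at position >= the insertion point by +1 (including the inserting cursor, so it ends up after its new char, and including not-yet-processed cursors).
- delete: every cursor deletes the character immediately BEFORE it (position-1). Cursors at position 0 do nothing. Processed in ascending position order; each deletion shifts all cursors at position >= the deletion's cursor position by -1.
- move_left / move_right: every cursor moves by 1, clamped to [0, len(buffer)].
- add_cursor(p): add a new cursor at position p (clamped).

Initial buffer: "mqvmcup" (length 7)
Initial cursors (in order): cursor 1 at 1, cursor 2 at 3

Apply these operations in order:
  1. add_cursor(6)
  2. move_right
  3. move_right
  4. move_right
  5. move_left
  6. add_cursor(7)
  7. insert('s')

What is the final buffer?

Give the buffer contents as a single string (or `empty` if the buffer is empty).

Answer: mqvsmcsusps

Derivation:
After op 1 (add_cursor(6)): buffer="mqvmcup" (len 7), cursors c1@1 c2@3 c3@6, authorship .......
After op 2 (move_right): buffer="mqvmcup" (len 7), cursors c1@2 c2@4 c3@7, authorship .......
After op 3 (move_right): buffer="mqvmcup" (len 7), cursors c1@3 c2@5 c3@7, authorship .......
After op 4 (move_right): buffer="mqvmcup" (len 7), cursors c1@4 c2@6 c3@7, authorship .......
After op 5 (move_left): buffer="mqvmcup" (len 7), cursors c1@3 c2@5 c3@6, authorship .......
After op 6 (add_cursor(7)): buffer="mqvmcup" (len 7), cursors c1@3 c2@5 c3@6 c4@7, authorship .......
After op 7 (insert('s')): buffer="mqvsmcsusps" (len 11), cursors c1@4 c2@7 c3@9 c4@11, authorship ...1..2.3.4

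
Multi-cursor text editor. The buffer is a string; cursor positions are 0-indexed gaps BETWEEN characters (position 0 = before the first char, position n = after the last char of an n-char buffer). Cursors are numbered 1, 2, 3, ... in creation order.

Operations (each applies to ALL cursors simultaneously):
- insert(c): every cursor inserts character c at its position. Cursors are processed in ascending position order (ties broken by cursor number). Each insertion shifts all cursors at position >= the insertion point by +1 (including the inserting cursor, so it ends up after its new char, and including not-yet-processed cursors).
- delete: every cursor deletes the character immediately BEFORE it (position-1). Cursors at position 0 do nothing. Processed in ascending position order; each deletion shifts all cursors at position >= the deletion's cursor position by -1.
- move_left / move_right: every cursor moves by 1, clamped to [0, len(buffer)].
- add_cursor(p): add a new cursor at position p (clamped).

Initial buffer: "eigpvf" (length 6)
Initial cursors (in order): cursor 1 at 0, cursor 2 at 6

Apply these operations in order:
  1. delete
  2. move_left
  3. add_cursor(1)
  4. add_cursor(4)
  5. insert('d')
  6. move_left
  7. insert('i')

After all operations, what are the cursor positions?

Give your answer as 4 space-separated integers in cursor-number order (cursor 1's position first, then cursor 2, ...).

Answer: 1 11 4 11

Derivation:
After op 1 (delete): buffer="eigpv" (len 5), cursors c1@0 c2@5, authorship .....
After op 2 (move_left): buffer="eigpv" (len 5), cursors c1@0 c2@4, authorship .....
After op 3 (add_cursor(1)): buffer="eigpv" (len 5), cursors c1@0 c3@1 c2@4, authorship .....
After op 4 (add_cursor(4)): buffer="eigpv" (len 5), cursors c1@0 c3@1 c2@4 c4@4, authorship .....
After op 5 (insert('d')): buffer="dedigpddv" (len 9), cursors c1@1 c3@3 c2@8 c4@8, authorship 1.3...24.
After op 6 (move_left): buffer="dedigpddv" (len 9), cursors c1@0 c3@2 c2@7 c4@7, authorship 1.3...24.
After op 7 (insert('i')): buffer="ideidigpdiidv" (len 13), cursors c1@1 c3@4 c2@11 c4@11, authorship 11.33...2244.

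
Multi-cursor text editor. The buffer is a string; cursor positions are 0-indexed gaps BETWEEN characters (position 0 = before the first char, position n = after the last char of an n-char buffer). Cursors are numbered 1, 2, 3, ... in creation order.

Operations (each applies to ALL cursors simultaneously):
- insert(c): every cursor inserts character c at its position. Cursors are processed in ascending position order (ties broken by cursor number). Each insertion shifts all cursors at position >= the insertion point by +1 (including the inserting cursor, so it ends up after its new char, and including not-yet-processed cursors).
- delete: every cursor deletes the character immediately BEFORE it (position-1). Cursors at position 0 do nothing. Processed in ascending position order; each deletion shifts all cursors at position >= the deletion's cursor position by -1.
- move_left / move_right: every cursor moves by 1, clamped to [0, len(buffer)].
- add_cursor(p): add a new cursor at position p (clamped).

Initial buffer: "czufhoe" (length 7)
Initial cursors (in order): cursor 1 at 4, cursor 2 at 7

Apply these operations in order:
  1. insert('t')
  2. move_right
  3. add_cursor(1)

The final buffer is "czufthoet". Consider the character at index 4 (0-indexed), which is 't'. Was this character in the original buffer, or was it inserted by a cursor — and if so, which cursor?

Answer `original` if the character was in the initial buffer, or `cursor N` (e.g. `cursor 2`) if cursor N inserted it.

Answer: cursor 1

Derivation:
After op 1 (insert('t')): buffer="czufthoet" (len 9), cursors c1@5 c2@9, authorship ....1...2
After op 2 (move_right): buffer="czufthoet" (len 9), cursors c1@6 c2@9, authorship ....1...2
After op 3 (add_cursor(1)): buffer="czufthoet" (len 9), cursors c3@1 c1@6 c2@9, authorship ....1...2
Authorship (.=original, N=cursor N): . . . . 1 . . . 2
Index 4: author = 1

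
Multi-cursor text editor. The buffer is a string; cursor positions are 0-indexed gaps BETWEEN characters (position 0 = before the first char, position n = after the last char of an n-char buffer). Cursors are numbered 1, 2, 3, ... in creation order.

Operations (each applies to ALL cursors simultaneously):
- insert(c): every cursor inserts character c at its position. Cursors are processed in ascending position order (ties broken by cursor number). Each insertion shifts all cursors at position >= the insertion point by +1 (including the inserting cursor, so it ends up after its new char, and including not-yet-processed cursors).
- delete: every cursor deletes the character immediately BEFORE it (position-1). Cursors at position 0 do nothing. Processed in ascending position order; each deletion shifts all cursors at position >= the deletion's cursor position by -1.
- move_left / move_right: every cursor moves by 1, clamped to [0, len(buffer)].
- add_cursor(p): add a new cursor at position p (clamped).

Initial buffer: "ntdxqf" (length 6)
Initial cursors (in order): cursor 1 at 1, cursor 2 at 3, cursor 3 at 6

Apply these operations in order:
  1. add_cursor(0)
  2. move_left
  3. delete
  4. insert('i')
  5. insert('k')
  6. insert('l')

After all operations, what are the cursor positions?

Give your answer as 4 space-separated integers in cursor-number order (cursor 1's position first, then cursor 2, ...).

Answer: 6 10 15 6

Derivation:
After op 1 (add_cursor(0)): buffer="ntdxqf" (len 6), cursors c4@0 c1@1 c2@3 c3@6, authorship ......
After op 2 (move_left): buffer="ntdxqf" (len 6), cursors c1@0 c4@0 c2@2 c3@5, authorship ......
After op 3 (delete): buffer="ndxf" (len 4), cursors c1@0 c4@0 c2@1 c3@3, authorship ....
After op 4 (insert('i')): buffer="iinidxif" (len 8), cursors c1@2 c4@2 c2@4 c3@7, authorship 14.2..3.
After op 5 (insert('k')): buffer="iikknikdxikf" (len 12), cursors c1@4 c4@4 c2@7 c3@11, authorship 1414.22..33.
After op 6 (insert('l')): buffer="iikkllnikldxiklf" (len 16), cursors c1@6 c4@6 c2@10 c3@15, authorship 141414.222..333.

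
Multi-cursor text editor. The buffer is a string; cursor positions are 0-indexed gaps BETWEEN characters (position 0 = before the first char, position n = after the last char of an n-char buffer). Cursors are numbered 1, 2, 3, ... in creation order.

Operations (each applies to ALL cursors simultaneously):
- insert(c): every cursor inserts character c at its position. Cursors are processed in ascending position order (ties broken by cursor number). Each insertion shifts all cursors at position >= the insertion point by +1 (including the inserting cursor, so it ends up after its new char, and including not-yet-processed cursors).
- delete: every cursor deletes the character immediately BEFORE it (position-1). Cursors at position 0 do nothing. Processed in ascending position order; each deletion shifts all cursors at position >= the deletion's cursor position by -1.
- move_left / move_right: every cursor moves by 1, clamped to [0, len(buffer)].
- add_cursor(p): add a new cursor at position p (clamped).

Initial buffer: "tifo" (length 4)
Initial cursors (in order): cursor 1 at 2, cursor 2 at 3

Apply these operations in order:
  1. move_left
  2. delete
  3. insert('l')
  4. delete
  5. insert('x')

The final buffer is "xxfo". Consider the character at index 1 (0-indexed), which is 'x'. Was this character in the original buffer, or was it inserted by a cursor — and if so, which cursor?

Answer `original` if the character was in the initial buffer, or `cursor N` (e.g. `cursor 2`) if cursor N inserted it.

Answer: cursor 2

Derivation:
After op 1 (move_left): buffer="tifo" (len 4), cursors c1@1 c2@2, authorship ....
After op 2 (delete): buffer="fo" (len 2), cursors c1@0 c2@0, authorship ..
After op 3 (insert('l')): buffer="llfo" (len 4), cursors c1@2 c2@2, authorship 12..
After op 4 (delete): buffer="fo" (len 2), cursors c1@0 c2@0, authorship ..
After op 5 (insert('x')): buffer="xxfo" (len 4), cursors c1@2 c2@2, authorship 12..
Authorship (.=original, N=cursor N): 1 2 . .
Index 1: author = 2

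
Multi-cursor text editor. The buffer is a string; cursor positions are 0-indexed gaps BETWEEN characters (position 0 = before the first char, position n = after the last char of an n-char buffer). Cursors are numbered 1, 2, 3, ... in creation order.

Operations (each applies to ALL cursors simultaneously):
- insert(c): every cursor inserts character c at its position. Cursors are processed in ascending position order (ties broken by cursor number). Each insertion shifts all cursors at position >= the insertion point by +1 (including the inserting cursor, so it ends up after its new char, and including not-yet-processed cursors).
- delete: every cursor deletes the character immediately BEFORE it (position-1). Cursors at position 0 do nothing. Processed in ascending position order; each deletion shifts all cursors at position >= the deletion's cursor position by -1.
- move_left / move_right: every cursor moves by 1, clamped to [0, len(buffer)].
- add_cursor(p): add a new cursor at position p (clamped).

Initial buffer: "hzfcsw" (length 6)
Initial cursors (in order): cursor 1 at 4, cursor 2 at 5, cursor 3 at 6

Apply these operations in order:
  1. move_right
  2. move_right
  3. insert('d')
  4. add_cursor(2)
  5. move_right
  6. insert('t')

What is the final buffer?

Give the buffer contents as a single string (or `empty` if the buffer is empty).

Answer: hzftcswdddttt

Derivation:
After op 1 (move_right): buffer="hzfcsw" (len 6), cursors c1@5 c2@6 c3@6, authorship ......
After op 2 (move_right): buffer="hzfcsw" (len 6), cursors c1@6 c2@6 c3@6, authorship ......
After op 3 (insert('d')): buffer="hzfcswddd" (len 9), cursors c1@9 c2@9 c3@9, authorship ......123
After op 4 (add_cursor(2)): buffer="hzfcswddd" (len 9), cursors c4@2 c1@9 c2@9 c3@9, authorship ......123
After op 5 (move_right): buffer="hzfcswddd" (len 9), cursors c4@3 c1@9 c2@9 c3@9, authorship ......123
After op 6 (insert('t')): buffer="hzftcswdddttt" (len 13), cursors c4@4 c1@13 c2@13 c3@13, authorship ...4...123123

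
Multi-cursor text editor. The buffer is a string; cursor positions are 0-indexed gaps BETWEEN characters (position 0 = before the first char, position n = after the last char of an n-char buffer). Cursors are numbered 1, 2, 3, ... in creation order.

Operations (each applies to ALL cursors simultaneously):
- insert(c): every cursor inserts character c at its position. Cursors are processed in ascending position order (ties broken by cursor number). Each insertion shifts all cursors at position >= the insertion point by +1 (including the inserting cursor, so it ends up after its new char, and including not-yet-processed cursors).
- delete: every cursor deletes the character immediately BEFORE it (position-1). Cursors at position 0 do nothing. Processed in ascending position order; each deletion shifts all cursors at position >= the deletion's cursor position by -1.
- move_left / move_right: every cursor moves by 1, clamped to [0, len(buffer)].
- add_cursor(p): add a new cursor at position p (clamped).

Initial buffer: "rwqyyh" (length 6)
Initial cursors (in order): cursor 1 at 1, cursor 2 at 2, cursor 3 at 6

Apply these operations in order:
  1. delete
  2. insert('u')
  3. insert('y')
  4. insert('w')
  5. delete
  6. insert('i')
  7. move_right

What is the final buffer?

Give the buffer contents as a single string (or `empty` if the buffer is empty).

After op 1 (delete): buffer="qyy" (len 3), cursors c1@0 c2@0 c3@3, authorship ...
After op 2 (insert('u')): buffer="uuqyyu" (len 6), cursors c1@2 c2@2 c3@6, authorship 12...3
After op 3 (insert('y')): buffer="uuyyqyyuy" (len 9), cursors c1@4 c2@4 c3@9, authorship 1212...33
After op 4 (insert('w')): buffer="uuyywwqyyuyw" (len 12), cursors c1@6 c2@6 c3@12, authorship 121212...333
After op 5 (delete): buffer="uuyyqyyuy" (len 9), cursors c1@4 c2@4 c3@9, authorship 1212...33
After op 6 (insert('i')): buffer="uuyyiiqyyuyi" (len 12), cursors c1@6 c2@6 c3@12, authorship 121212...333
After op 7 (move_right): buffer="uuyyiiqyyuyi" (len 12), cursors c1@7 c2@7 c3@12, authorship 121212...333

Answer: uuyyiiqyyuyi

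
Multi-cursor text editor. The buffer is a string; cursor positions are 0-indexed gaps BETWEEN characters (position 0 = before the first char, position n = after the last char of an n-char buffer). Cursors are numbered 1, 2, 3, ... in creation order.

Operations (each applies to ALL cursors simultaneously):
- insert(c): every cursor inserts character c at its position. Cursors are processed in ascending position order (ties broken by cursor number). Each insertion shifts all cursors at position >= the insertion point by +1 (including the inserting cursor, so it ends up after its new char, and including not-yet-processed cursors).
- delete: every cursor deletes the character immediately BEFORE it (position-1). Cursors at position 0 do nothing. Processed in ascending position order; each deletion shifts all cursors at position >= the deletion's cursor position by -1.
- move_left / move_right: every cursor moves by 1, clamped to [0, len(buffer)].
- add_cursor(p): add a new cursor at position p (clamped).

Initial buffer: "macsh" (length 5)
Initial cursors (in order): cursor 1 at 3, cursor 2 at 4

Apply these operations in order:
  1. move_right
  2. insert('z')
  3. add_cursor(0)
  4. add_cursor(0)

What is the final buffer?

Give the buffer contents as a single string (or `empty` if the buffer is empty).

Answer: macszhz

Derivation:
After op 1 (move_right): buffer="macsh" (len 5), cursors c1@4 c2@5, authorship .....
After op 2 (insert('z')): buffer="macszhz" (len 7), cursors c1@5 c2@7, authorship ....1.2
After op 3 (add_cursor(0)): buffer="macszhz" (len 7), cursors c3@0 c1@5 c2@7, authorship ....1.2
After op 4 (add_cursor(0)): buffer="macszhz" (len 7), cursors c3@0 c4@0 c1@5 c2@7, authorship ....1.2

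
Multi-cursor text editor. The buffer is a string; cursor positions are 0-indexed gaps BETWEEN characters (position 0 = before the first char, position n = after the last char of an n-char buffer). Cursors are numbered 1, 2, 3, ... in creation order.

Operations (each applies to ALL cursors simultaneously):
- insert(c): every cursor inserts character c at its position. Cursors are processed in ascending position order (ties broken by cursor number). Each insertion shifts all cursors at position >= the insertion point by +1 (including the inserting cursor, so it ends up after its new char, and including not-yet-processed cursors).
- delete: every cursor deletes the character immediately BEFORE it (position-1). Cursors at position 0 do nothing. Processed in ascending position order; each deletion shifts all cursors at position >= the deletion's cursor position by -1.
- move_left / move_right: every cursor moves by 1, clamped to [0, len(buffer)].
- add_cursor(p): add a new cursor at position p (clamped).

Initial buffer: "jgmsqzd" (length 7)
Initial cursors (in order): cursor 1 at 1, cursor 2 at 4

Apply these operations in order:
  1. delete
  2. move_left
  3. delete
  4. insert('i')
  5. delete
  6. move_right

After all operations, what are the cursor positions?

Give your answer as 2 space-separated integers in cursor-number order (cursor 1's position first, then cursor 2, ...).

Answer: 1 1

Derivation:
After op 1 (delete): buffer="gmqzd" (len 5), cursors c1@0 c2@2, authorship .....
After op 2 (move_left): buffer="gmqzd" (len 5), cursors c1@0 c2@1, authorship .....
After op 3 (delete): buffer="mqzd" (len 4), cursors c1@0 c2@0, authorship ....
After op 4 (insert('i')): buffer="iimqzd" (len 6), cursors c1@2 c2@2, authorship 12....
After op 5 (delete): buffer="mqzd" (len 4), cursors c1@0 c2@0, authorship ....
After op 6 (move_right): buffer="mqzd" (len 4), cursors c1@1 c2@1, authorship ....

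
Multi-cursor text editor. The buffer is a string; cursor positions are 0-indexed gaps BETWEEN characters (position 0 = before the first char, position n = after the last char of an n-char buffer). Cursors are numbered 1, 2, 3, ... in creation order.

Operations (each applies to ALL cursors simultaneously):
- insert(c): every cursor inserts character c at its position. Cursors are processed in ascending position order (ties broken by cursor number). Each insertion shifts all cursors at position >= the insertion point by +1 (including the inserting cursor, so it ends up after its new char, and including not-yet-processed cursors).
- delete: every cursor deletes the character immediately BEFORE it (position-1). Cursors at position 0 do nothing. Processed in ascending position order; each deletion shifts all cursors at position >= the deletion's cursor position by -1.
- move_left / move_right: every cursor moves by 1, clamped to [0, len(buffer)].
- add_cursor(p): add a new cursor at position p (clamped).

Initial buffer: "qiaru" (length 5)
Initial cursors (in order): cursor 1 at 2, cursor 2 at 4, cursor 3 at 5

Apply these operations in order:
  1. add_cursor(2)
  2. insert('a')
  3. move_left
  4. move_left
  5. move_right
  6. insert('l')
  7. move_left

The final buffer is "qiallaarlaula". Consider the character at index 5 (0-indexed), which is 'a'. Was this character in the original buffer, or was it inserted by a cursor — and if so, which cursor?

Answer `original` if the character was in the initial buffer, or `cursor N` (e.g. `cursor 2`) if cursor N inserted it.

After op 1 (add_cursor(2)): buffer="qiaru" (len 5), cursors c1@2 c4@2 c2@4 c3@5, authorship .....
After op 2 (insert('a')): buffer="qiaaaraua" (len 9), cursors c1@4 c4@4 c2@7 c3@9, authorship ..14..2.3
After op 3 (move_left): buffer="qiaaaraua" (len 9), cursors c1@3 c4@3 c2@6 c3@8, authorship ..14..2.3
After op 4 (move_left): buffer="qiaaaraua" (len 9), cursors c1@2 c4@2 c2@5 c3@7, authorship ..14..2.3
After op 5 (move_right): buffer="qiaaaraua" (len 9), cursors c1@3 c4@3 c2@6 c3@8, authorship ..14..2.3
After op 6 (insert('l')): buffer="qiallaarlaula" (len 13), cursors c1@5 c4@5 c2@9 c3@12, authorship ..1144..22.33
After op 7 (move_left): buffer="qiallaarlaula" (len 13), cursors c1@4 c4@4 c2@8 c3@11, authorship ..1144..22.33
Authorship (.=original, N=cursor N): . . 1 1 4 4 . . 2 2 . 3 3
Index 5: author = 4

Answer: cursor 4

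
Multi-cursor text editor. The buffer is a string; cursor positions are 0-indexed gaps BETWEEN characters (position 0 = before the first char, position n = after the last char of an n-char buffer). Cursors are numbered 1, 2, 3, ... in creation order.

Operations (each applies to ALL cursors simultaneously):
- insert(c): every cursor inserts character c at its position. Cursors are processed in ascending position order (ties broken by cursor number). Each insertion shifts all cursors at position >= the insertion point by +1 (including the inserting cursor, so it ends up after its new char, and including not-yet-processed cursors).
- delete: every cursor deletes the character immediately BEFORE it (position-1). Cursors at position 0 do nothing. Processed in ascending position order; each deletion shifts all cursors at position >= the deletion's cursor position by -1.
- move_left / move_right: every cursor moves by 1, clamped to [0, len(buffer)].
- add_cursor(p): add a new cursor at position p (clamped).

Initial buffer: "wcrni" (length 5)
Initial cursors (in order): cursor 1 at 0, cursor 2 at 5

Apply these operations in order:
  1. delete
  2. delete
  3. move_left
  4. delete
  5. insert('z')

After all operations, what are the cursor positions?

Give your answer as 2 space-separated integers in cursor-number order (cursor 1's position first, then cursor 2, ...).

Answer: 1 3

Derivation:
After op 1 (delete): buffer="wcrn" (len 4), cursors c1@0 c2@4, authorship ....
After op 2 (delete): buffer="wcr" (len 3), cursors c1@0 c2@3, authorship ...
After op 3 (move_left): buffer="wcr" (len 3), cursors c1@0 c2@2, authorship ...
After op 4 (delete): buffer="wr" (len 2), cursors c1@0 c2@1, authorship ..
After op 5 (insert('z')): buffer="zwzr" (len 4), cursors c1@1 c2@3, authorship 1.2.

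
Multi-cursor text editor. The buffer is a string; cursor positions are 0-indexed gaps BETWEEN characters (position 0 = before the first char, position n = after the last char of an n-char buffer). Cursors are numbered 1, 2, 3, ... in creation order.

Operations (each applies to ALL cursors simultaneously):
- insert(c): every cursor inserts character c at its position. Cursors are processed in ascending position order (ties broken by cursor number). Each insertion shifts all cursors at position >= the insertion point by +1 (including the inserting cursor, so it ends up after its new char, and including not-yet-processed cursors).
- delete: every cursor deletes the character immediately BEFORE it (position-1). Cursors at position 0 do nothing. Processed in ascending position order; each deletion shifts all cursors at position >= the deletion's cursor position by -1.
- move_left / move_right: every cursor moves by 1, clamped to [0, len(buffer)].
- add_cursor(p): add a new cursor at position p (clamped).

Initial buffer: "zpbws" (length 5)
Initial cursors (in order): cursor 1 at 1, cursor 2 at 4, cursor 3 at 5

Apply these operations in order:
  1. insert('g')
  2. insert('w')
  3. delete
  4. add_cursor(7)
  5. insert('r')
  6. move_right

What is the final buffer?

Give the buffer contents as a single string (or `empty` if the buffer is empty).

After op 1 (insert('g')): buffer="zgpbwgsg" (len 8), cursors c1@2 c2@6 c3@8, authorship .1...2.3
After op 2 (insert('w')): buffer="zgwpbwgwsgw" (len 11), cursors c1@3 c2@8 c3@11, authorship .11...22.33
After op 3 (delete): buffer="zgpbwgsg" (len 8), cursors c1@2 c2@6 c3@8, authorship .1...2.3
After op 4 (add_cursor(7)): buffer="zgpbwgsg" (len 8), cursors c1@2 c2@6 c4@7 c3@8, authorship .1...2.3
After op 5 (insert('r')): buffer="zgrpbwgrsrgr" (len 12), cursors c1@3 c2@8 c4@10 c3@12, authorship .11...22.433
After op 6 (move_right): buffer="zgrpbwgrsrgr" (len 12), cursors c1@4 c2@9 c4@11 c3@12, authorship .11...22.433

Answer: zgrpbwgrsrgr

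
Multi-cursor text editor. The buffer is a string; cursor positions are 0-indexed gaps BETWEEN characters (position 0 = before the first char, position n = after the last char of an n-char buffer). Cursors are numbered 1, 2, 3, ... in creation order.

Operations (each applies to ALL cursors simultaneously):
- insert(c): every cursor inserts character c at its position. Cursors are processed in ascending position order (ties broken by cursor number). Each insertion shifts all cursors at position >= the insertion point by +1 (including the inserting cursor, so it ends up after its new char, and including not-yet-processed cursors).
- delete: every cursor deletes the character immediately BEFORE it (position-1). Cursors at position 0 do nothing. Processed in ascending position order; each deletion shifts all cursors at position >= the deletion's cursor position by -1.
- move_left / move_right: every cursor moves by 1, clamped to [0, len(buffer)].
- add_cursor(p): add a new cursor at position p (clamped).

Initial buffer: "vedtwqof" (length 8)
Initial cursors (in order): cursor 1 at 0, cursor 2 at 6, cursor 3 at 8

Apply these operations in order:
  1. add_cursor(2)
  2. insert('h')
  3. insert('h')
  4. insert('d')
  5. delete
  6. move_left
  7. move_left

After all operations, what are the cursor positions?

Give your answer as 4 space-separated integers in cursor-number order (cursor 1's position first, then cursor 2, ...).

Answer: 0 10 14 4

Derivation:
After op 1 (add_cursor(2)): buffer="vedtwqof" (len 8), cursors c1@0 c4@2 c2@6 c3@8, authorship ........
After op 2 (insert('h')): buffer="hvehdtwqhofh" (len 12), cursors c1@1 c4@4 c2@9 c3@12, authorship 1..4....2..3
After op 3 (insert('h')): buffer="hhvehhdtwqhhofhh" (len 16), cursors c1@2 c4@6 c2@12 c3@16, authorship 11..44....22..33
After op 4 (insert('d')): buffer="hhdvehhddtwqhhdofhhd" (len 20), cursors c1@3 c4@8 c2@15 c3@20, authorship 111..444....222..333
After op 5 (delete): buffer="hhvehhdtwqhhofhh" (len 16), cursors c1@2 c4@6 c2@12 c3@16, authorship 11..44....22..33
After op 6 (move_left): buffer="hhvehhdtwqhhofhh" (len 16), cursors c1@1 c4@5 c2@11 c3@15, authorship 11..44....22..33
After op 7 (move_left): buffer="hhvehhdtwqhhofhh" (len 16), cursors c1@0 c4@4 c2@10 c3@14, authorship 11..44....22..33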